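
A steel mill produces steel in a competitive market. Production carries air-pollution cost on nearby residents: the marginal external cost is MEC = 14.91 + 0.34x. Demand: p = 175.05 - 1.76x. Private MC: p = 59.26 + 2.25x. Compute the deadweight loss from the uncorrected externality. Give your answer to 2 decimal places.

Market equilibrium (private): 59.26 + 2.25x = 175.05 - 1.76x → x_m = 28.8753.
Social marginal cost = private MC + MEC = 74.17 + 2.59x.
Set SMC = demand: 74.17 + 2.59x = 175.05 - 1.76x → x* = 23.1908.
The loss is the area between SMC and demand from x* to x_m; with linear curves that's a triangle of height MEC(x_m).
DWL = ½ × 5.6845 × 24.7276 = 70.2820.

DWL = 70.28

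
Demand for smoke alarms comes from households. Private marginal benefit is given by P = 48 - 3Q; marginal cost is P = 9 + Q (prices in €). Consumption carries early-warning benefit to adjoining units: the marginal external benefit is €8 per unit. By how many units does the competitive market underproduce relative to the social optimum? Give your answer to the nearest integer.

2 units

Market equilibrium (private): 9 + Q = 48 - 3Q → Q_m = 9.7500.
Social marginal benefit = demand + MEB = 56 - 3Q.
Set SMB = MC: 56 - 3Q = 9 + Q → Q* = 11.7500.
Gap = |9.7500 − 11.7500| = 2.0000.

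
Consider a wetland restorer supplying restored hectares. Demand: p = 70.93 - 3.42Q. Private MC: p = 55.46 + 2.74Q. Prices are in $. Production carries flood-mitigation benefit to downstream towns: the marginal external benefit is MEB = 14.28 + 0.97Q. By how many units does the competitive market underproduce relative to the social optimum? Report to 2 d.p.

Market equilibrium (private): 55.46 + 2.74Q = 70.93 - 3.42Q → Q_m = 2.5114.
Social marginal cost = private MC − MEB = 41.18 + 1.77Q.
Set SMC = demand: 41.18 + 1.77Q = 70.93 - 3.42Q → Q* = 5.7322.
Gap = |2.5114 − 5.7322| = 3.2208.

3.22 units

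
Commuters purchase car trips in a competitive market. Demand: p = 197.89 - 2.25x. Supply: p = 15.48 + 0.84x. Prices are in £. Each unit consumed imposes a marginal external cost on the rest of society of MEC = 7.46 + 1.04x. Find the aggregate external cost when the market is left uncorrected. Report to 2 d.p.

£2252.49

Market equilibrium (private): 15.48 + 0.84x = 197.89 - 2.25x → x_m = 59.0324.
Total external cost = ∫₀^{x_m} (7.46 + 1.04x) dx = 7.46×59.0324 + ½×1.04×59.0324² = 2252.4903.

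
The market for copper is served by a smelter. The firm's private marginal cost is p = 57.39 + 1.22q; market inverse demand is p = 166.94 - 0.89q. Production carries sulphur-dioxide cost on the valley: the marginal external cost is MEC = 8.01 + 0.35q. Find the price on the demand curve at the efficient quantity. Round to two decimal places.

P = 130.20

Social marginal cost = private MC + MEC = 65.40 + 1.57q.
Set SMC = demand: 65.40 + 1.57q = 166.94 - 0.89q → q* = 41.2764.
Consumer price on the demand curve at q*: 166.94 − 0.89×41.2764 = 130.2040.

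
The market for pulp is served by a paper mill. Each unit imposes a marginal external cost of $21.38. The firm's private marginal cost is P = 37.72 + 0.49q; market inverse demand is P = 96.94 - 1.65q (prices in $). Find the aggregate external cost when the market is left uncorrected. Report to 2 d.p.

Market equilibrium (private): 37.72 + 0.49q = 96.94 - 1.65q → q_m = 27.6729.
Total external cost = MEC × q_m = 21.38 × 27.6729 = 591.6466.

$591.65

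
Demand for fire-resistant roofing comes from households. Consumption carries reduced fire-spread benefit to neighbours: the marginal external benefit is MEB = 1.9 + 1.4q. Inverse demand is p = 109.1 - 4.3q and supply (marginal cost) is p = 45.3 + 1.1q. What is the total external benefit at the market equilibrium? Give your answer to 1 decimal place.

Market equilibrium (private): 45.3 + 1.1q = 109.1 - 4.3q → q_m = 11.8148.
Total external benefit = ∫₀^{q_m} (1.9 + 1.4q) dq = 1.9×11.8148 + ½×1.4×11.8148² = 120.1608.

120.2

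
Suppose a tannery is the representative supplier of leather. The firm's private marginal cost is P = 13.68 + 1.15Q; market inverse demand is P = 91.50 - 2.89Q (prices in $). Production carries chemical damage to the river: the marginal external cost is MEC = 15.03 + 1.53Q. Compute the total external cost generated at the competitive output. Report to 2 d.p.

$573.36

Market equilibrium (private): 13.68 + 1.15Q = 91.50 - 2.89Q → Q_m = 19.2624.
Total external cost = ∫₀^{Q_m} (15.03 + 1.53Q) dQ = 15.03×19.2624 + ½×1.53×19.2624² = 573.3595.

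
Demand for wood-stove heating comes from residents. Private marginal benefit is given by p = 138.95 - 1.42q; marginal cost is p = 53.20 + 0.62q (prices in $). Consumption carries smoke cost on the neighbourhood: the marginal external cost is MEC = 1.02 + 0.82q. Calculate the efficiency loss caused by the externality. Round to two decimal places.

Market equilibrium (private): 53.20 + 0.62q = 138.95 - 1.42q → q_m = 42.0343.
Social marginal benefit = demand − MEC = 137.93 - 2.24q.
Set SMB = MC: 137.93 - 2.24q = 53.20 + 0.62q → q* = 29.6259.
Between q* and q_m the wedge MC − SMB runs linearly from 0 to MEC(q_m), so the loss is a triangle.
DWL = ½ × 12.4084 × 35.4881 = 220.1753.

DWL = $220.18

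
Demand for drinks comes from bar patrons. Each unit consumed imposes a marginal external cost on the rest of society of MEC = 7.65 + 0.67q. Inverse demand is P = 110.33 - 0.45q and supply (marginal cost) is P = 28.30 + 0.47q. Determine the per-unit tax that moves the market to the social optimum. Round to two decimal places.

tax = 38.99 per unit

Social marginal benefit = demand − MEC = 102.68 - 1.12q.
Set SMB = MC: 102.68 - 1.12q = 28.30 + 0.47q → q* = 46.7799.
The Pigouvian tax equals MEC at q*: 7.65 + 0.67×46.7799 = 38.9925.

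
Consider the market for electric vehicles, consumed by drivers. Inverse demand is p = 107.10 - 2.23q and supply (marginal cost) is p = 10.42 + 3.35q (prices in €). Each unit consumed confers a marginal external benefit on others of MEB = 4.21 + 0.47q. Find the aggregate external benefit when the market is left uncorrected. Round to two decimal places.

Market equilibrium (private): 10.42 + 3.35q = 107.10 - 2.23q → q_m = 17.3262.
Total external benefit = ∫₀^{q_m} (4.21 + 0.47q) dq = 4.21×17.3262 + ½×0.47×17.3262² = 143.4896.

€143.49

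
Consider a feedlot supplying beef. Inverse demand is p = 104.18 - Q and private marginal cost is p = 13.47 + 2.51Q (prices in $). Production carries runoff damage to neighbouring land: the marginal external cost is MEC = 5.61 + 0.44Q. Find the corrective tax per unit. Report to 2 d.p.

Social marginal cost = private MC + MEC = 19.08 + 2.95Q.
Set SMC = demand: 19.08 + 2.95Q = 104.18 - Q → Q* = 21.5443.
The Pigouvian tax equals MEC at Q*: 5.61 + 0.44×21.5443 = 15.0895.

tax = $15.09 per unit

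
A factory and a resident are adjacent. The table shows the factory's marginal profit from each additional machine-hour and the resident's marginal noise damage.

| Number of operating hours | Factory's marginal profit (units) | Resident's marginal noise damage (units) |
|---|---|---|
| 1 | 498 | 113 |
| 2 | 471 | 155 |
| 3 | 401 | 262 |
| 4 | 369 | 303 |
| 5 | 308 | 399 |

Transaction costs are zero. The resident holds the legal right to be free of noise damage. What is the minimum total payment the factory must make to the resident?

833

Efficient level: marginal profit ≥ marginal noise damage through level 4, so k* = 4.
With the resident holding the right, the factory must at least compensate total damage at k*: 113 + 155 + 262 + 303 = 833.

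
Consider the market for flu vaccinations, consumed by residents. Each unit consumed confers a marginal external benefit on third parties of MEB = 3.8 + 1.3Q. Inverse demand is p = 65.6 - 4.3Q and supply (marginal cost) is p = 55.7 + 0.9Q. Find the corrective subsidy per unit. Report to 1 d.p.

subsidy = 8.4 per unit

Social marginal benefit = demand + MEB = 69.4 - 3.0Q.
Set SMB = MC: 69.4 - 3.0Q = 55.7 + 0.9Q → Q* = 3.5128.
The Pigouvian subsidy equals MEB at Q*: 3.8 + 1.3×3.5128 = 8.3666.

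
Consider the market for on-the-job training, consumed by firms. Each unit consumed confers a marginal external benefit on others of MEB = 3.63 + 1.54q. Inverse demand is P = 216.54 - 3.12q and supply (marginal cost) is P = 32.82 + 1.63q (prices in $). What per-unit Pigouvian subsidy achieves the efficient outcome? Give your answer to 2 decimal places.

subsidy = $93.51 per unit

Social marginal benefit = demand + MEB = 220.17 - 1.58q.
Set SMB = MC: 220.17 - 1.58q = 32.82 + 1.63q → q* = 58.3645.
The Pigouvian subsidy equals MEB at q*: 3.63 + 1.54×58.3645 = 93.5113.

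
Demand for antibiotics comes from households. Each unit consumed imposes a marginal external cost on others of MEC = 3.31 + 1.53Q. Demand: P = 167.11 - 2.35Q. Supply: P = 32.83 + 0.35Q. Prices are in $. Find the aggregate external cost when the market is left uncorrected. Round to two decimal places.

Market equilibrium (private): 32.83 + 0.35Q = 167.11 - 2.35Q → Q_m = 49.7333.
Total external cost = ∫₀^{Q_m} (3.31 + 1.53Q) dQ = 3.31×49.7333 + ½×1.53×49.7333² = 2056.7691.

$2056.77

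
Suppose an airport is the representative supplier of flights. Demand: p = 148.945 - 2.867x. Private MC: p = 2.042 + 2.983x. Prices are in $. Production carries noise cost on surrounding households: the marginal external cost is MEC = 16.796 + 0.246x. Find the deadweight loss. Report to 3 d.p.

Market equilibrium (private): 2.042 + 2.983x = 148.945 - 2.867x → x_m = 25.1116.
Social marginal cost = private MC + MEC = 18.838 + 3.229x.
Set SMC = demand: 18.838 + 3.229x = 148.945 - 2.867x → x* = 21.3430.
The welfare-loss triangle has base |x_m − x*| and height MEC(x_m) (the vertical gap between SMC and demand is zero at x* and MEC at x_m).
DWL = ½ × 3.7686 × 22.9735 = 43.2890.

DWL = $43.289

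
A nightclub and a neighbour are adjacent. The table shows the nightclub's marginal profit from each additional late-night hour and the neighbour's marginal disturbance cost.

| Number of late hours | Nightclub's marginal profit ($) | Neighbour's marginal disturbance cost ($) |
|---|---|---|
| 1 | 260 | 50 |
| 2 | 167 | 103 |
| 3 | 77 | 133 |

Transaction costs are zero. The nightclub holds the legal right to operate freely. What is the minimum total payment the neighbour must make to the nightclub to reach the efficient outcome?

Left alone the nightclub would choose level 3 (marginal profit stays positive).
Efficient level: k* = 2 (marginal profit ≥ marginal disturbance cost through 2).
The neighbour must at least cover the nightclub's forgone profit from cutting 3→2: 77 = 77.

$77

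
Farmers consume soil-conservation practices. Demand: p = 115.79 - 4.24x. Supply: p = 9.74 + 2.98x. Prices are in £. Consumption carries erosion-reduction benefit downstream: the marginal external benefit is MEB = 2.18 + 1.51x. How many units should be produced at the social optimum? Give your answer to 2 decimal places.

Social marginal benefit = demand + MEB = 117.97 - 2.73x.
Set SMB = MC: 117.97 - 2.73x = 9.74 + 2.98x → x* = 18.9545.

x* = 18.95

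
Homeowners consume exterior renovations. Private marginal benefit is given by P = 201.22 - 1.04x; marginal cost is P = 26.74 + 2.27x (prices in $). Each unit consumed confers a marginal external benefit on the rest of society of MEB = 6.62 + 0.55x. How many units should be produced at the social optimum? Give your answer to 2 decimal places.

Social marginal benefit = demand + MEB = 207.84 - 0.49x.
Set SMB = MC: 207.84 - 0.49x = 26.74 + 2.27x → x* = 65.6159.

x* = 65.62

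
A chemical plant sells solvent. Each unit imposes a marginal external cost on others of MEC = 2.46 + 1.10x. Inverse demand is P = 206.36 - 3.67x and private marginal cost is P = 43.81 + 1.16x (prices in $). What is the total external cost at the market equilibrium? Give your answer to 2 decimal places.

$705.72

Market equilibrium (private): 43.81 + 1.16x = 206.36 - 3.67x → x_m = 33.6542.
Total external cost = ∫₀^{x_m} (2.46 + 1.10x) dx = 2.46×33.6542 + ½×1.10×33.6542² = 705.7222.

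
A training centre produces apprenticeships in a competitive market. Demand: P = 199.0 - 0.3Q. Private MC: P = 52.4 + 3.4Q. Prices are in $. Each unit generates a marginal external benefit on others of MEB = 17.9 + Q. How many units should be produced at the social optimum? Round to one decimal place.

Q* = 60.9

Social marginal cost = private MC − MEB = 34.5 + 2.4Q.
Set SMC = demand: 34.5 + 2.4Q = 199.0 - 0.3Q → Q* = 60.9259.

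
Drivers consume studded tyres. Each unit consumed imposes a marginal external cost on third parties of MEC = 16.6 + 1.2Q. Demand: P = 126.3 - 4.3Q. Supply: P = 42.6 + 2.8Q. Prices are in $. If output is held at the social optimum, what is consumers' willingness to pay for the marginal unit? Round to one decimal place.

Social marginal benefit = demand − MEC = 109.7 - 5.5Q.
Set SMB = MC: 109.7 - 5.5Q = 42.6 + 2.8Q → Q* = 8.0843.
Consumer price on the demand curve at Q*: 126.3 − 4.3×8.0843 = 91.5375.

P = $91.5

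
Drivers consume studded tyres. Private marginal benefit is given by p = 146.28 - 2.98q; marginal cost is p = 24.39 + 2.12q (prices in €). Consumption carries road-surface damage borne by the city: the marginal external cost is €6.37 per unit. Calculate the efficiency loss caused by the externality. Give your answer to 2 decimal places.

DWL = €3.98

Market equilibrium (private): 24.39 + 2.12q = 146.28 - 2.98q → q_m = 23.9000.
Social marginal benefit = demand − MEC = 139.91 - 2.98q.
Set SMB = MC: 139.91 - 2.98q = 24.39 + 2.12q → q* = 22.6510.
The loss is the area between SMB and MC from q* to q_m; with linear curves that's a triangle of height MEC(q_m).
DWL = ½ × 1.2490 × 6.3700 = 3.9781.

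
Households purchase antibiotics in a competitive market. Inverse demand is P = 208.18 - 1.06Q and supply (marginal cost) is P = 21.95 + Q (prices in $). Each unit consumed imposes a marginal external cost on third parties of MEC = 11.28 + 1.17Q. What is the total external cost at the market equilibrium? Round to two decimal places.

Market equilibrium (private): 21.95 + Q = 208.18 - 1.06Q → Q_m = 90.4029.
Total external cost = ∫₀^{Q_m} (11.28 + 1.17Q) dQ = 11.28×90.4029 + ½×1.17×90.4029² = 5800.7650.

$5800.77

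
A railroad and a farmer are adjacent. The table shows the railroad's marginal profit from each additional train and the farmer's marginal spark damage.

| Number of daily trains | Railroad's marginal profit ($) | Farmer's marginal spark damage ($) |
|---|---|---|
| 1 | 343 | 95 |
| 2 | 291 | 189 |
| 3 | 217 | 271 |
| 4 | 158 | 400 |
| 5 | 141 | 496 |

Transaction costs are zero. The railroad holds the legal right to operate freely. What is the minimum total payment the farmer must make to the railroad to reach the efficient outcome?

$516

Left alone the railroad would choose level 5 (marginal profit stays positive).
Efficient level: k* = 2 (marginal profit ≥ marginal spark damage through 2).
The farmer must at least cover the railroad's forgone profit from cutting 5→2: 217 + 158 + 141 = 516.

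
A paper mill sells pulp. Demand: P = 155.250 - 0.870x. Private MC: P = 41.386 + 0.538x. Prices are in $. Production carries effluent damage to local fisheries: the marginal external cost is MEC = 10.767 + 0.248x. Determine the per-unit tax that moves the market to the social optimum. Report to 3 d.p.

tax = $26.207 per unit

Social marginal cost = private MC + MEC = 52.153 + 0.786x.
Set SMC = demand: 52.153 + 0.786x = 155.250 - 0.870x → x* = 62.2566.
The Pigouvian tax equals MEC at x*: 10.767 + 0.248×62.2566 = 26.2066.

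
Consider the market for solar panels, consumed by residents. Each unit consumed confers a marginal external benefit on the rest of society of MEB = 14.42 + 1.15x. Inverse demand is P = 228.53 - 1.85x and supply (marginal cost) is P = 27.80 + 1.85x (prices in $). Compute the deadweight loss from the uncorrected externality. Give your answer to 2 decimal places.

Market equilibrium (private): 27.80 + 1.85x = 228.53 - 1.85x → x_m = 54.2514.
Social marginal benefit = demand + MEB = 242.95 - 0.70x.
Set SMB = MC: 242.95 - 0.70x = 27.80 + 1.85x → x* = 84.3725.
Height of the DWL triangle at x_m is SMB(x_m) − MC(x_m) = MEB(x_m) = 76.8091.
DWL = ½ × 30.1211 × 76.8091 = 1156.7873.

DWL = $1156.79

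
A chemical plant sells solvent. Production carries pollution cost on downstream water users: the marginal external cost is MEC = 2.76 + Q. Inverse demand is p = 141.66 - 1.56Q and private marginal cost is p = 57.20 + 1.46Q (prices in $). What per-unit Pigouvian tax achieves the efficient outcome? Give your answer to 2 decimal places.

tax = $23.08 per unit

Social marginal cost = private MC + MEC = 59.96 + 2.46Q.
Set SMC = demand: 59.96 + 2.46Q = 141.66 - 1.56Q → Q* = 20.3234.
The Pigouvian tax equals MEC at Q*: 2.76 + 1.00×20.3234 = 23.0834.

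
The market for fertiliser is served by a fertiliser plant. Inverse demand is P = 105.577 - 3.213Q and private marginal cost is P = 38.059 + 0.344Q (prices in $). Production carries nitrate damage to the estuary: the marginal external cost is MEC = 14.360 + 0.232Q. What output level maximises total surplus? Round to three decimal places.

Social marginal cost = private MC + MEC = 52.419 + 0.576Q.
Set SMC = demand: 52.419 + 0.576Q = 105.577 - 3.213Q → Q* = 14.0296.

Q* = 14.030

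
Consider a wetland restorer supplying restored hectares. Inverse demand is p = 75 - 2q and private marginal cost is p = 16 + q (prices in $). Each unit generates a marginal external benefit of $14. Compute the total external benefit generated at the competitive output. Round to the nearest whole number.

$275

Market equilibrium (private): 16 + q = 75 - 2q → q_m = 19.6667.
Total external benefit = MEB × q_m = 14 × 19.6667 = 275.3338.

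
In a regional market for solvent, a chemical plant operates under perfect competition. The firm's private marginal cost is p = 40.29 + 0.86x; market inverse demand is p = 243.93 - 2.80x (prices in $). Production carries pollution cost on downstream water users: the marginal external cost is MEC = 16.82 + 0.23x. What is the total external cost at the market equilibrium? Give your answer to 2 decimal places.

Market equilibrium (private): 40.29 + 0.86x = 243.93 - 2.80x → x_m = 55.6393.
Total external cost = ∫₀^{x_m} (16.82 + 0.23x) dx = 16.82×55.6393 + ½×0.23×55.6393² = 1291.8622.

$1291.86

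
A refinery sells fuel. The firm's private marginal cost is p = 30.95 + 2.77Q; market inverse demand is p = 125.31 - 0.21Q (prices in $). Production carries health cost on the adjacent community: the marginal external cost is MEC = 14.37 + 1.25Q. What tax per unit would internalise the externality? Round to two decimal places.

tax = $38.01 per unit

Social marginal cost = private MC + MEC = 45.32 + 4.02Q.
Set SMC = demand: 45.32 + 4.02Q = 125.31 - 0.21Q → Q* = 18.9102.
The Pigouvian tax equals MEC at Q*: 14.37 + 1.25×18.9102 = 38.0078.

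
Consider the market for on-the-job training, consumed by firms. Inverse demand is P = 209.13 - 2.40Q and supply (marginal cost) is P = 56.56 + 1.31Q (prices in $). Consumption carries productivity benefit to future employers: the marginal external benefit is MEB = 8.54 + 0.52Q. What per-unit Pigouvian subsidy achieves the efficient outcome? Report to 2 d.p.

subsidy = $34.80 per unit

Social marginal benefit = demand + MEB = 217.67 - 1.88Q.
Set SMB = MC: 217.67 - 1.88Q = 56.56 + 1.31Q → Q* = 50.5047.
The Pigouvian subsidy equals MEB at Q*: 8.54 + 0.52×50.5047 = 34.8024.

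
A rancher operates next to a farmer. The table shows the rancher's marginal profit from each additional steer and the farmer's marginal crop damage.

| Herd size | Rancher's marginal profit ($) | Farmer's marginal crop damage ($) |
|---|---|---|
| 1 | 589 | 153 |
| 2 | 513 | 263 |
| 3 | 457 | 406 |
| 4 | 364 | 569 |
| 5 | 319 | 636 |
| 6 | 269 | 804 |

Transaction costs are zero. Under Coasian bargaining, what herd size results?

3

Bargaining reaches the level where marginal profit last exceeds marginal crop damage.
That holds through level 3 (457 ≥ 406) but not at 4 (364 < 569).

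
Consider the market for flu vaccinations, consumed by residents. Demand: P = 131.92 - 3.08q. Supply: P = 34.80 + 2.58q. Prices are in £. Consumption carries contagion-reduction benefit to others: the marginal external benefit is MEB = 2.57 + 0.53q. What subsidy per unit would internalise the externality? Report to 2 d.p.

subsidy = £12.87 per unit

Social marginal benefit = demand + MEB = 134.49 - 2.55q.
Set SMB = MC: 134.49 - 2.55q = 34.80 + 2.58q → q* = 19.4327.
The Pigouvian subsidy equals MEB at q*: 2.57 + 0.53×19.4327 = 12.8693.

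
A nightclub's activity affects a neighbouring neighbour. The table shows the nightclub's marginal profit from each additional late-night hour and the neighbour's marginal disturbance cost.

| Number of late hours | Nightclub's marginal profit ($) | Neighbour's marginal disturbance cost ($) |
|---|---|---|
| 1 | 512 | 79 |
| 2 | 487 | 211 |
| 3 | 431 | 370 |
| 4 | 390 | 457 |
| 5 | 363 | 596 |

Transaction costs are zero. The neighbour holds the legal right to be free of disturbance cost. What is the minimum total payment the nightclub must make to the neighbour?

$660

Efficient level: marginal profit ≥ marginal disturbance cost through level 3, so k* = 3.
With the neighbour holding the right, the nightclub must at least compensate total damage at k*: 79 + 211 + 370 = 660.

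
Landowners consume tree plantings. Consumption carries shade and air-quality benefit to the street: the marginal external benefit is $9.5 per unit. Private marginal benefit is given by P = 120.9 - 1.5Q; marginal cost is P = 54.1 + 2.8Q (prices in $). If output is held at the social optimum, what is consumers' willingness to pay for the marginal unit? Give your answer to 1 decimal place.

P = $94.3

Social marginal benefit = demand + MEB = 130.4 - 1.5Q.
Set SMB = MC: 130.4 - 1.5Q = 54.1 + 2.8Q → Q* = 17.7442.
Consumer price on the demand curve at Q*: 120.9 − 1.5×17.7442 = 94.2837.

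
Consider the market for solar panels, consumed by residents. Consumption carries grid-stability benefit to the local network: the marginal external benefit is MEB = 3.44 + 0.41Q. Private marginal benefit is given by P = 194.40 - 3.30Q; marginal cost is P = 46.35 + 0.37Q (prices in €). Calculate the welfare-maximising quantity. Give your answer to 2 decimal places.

Social marginal benefit = demand + MEB = 197.84 - 2.89Q.
Set SMB = MC: 197.84 - 2.89Q = 46.35 + 0.37Q → Q* = 46.4693.

Q* = 46.47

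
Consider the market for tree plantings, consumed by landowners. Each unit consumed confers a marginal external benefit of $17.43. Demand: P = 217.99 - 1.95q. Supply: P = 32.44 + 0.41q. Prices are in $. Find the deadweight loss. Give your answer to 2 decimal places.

DWL = $64.37

Market equilibrium (private): 32.44 + 0.41q = 217.99 - 1.95q → q_m = 78.6229.
Social marginal benefit = demand + MEB = 235.42 - 1.95q.
Set SMB = MC: 235.42 - 1.95q = 32.44 + 0.41q → q* = 86.0085.
The welfare-loss triangle has base |q_m − q*| and height MEB(q_m) (the vertical gap between SMB and MC is zero at q* and MEB at q_m).
DWL = ½ × 7.3856 × 17.4300 = 64.3655.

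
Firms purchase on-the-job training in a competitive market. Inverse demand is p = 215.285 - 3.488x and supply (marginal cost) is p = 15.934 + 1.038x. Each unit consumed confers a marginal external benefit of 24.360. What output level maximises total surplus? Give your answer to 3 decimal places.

Social marginal benefit = demand + MEB = 239.645 - 3.488x.
Set SMB = MC: 239.645 - 3.488x = 15.934 + 1.038x → x* = 49.4280.

x* = 49.428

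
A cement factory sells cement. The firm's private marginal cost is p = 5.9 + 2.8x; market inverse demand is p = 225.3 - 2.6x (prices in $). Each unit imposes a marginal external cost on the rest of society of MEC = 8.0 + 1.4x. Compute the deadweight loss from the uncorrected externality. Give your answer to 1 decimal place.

Market equilibrium (private): 5.9 + 2.8x = 225.3 - 2.6x → x_m = 40.6296.
Social marginal cost = private MC + MEC = 13.9 + 4.2x.
Set SMC = demand: 13.9 + 4.2x = 225.3 - 2.6x → x* = 31.0882.
The loss is the area between SMC and demand from x* to x_m; with linear curves that's a triangle of height MEC(x_m).
DWL = ½ × 9.5414 × 64.8815 = 309.5302.

DWL = $309.5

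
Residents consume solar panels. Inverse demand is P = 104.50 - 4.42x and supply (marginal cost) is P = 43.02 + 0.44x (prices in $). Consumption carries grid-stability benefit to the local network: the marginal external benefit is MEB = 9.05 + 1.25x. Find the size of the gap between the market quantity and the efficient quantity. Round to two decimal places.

6.89 units

Market equilibrium (private): 43.02 + 0.44x = 104.50 - 4.42x → x_m = 12.6502.
Social marginal benefit = demand + MEB = 113.55 - 3.17x.
Set SMB = MC: 113.55 - 3.17x = 43.02 + 0.44x → x* = 19.5374.
Gap = |12.6502 − 19.5374| = 6.8872.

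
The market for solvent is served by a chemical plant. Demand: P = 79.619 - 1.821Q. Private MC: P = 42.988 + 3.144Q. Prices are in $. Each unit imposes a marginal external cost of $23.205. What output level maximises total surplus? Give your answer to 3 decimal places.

Social marginal cost = private MC + MEC = 66.193 + 3.144Q.
Set SMC = demand: 66.193 + 3.144Q = 79.619 - 1.821Q → Q* = 2.7041.

Q* = 2.704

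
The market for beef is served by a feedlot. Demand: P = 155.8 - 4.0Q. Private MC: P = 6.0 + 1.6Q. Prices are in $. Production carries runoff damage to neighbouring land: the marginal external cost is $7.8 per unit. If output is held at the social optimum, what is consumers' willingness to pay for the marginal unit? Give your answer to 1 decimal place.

P = $54.4

Social marginal cost = private MC + MEC = 13.8 + 1.6Q.
Set SMC = demand: 13.8 + 1.6Q = 155.8 - 4.0Q → Q* = 25.3571.
Consumer price on the demand curve at Q*: 155.8 − 4.0×25.3571 = 54.3716.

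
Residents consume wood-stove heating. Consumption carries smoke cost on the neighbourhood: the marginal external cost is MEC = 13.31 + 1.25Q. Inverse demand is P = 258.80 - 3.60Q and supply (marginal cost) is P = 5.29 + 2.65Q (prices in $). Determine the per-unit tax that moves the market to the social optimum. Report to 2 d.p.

Social marginal benefit = demand − MEC = 245.49 - 4.85Q.
Set SMB = MC: 245.49 - 4.85Q = 5.29 + 2.65Q → Q* = 32.0267.
The Pigouvian tax equals MEC at Q*: 13.31 + 1.25×32.0267 = 53.3434.

tax = $53.34 per unit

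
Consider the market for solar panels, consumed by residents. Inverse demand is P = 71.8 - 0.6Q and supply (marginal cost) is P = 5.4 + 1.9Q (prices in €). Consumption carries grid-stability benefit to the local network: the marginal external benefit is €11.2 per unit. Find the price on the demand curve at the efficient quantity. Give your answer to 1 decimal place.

P = €53.2

Social marginal benefit = demand + MEB = 83.0 - 0.6Q.
Set SMB = MC: 83.0 - 0.6Q = 5.4 + 1.9Q → Q* = 31.0400.
Consumer price on the demand curve at Q*: 71.8 − 0.6×31.0400 = 53.1760.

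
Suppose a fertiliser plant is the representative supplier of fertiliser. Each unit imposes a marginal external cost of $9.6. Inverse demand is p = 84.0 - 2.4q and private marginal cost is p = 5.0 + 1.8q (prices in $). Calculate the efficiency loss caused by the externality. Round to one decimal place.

DWL = $11.0

Market equilibrium (private): 5.0 + 1.8q = 84.0 - 2.4q → q_m = 18.8095.
Social marginal cost = private MC + MEC = 14.6 + 1.8q.
Set SMC = demand: 14.6 + 1.8q = 84.0 - 2.4q → q* = 16.5238.
The loss is the area between SMC and demand from q* to q_m; with linear curves that's a triangle of height MEC(q_m).
DWL = ½ × 2.2857 × 9.6000 = 10.9714.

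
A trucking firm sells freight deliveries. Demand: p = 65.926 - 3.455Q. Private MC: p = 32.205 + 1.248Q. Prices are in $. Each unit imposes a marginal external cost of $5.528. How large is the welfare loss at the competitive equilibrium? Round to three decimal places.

Market equilibrium (private): 32.205 + 1.248Q = 65.926 - 3.455Q → Q_m = 7.1701.
Social marginal cost = private MC + MEC = 37.733 + 1.248Q.
Set SMC = demand: 37.733 + 1.248Q = 65.926 - 3.455Q → Q* = 5.9947.
The welfare-loss triangle has base |Q_m − Q*| and height MEC(Q_m) (the vertical gap between SMC and demand is zero at Q* and MEC at Q_m).
DWL = ½ × 1.1754 × 5.5280 = 3.2488.

DWL = $3.249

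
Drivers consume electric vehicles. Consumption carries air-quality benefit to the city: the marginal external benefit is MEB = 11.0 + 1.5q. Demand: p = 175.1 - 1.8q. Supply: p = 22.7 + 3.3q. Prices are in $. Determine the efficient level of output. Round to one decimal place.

q* = 45.4

Social marginal benefit = demand + MEB = 186.1 - 0.3q.
Set SMB = MC: 186.1 - 0.3q = 22.7 + 3.3q → q* = 45.3889.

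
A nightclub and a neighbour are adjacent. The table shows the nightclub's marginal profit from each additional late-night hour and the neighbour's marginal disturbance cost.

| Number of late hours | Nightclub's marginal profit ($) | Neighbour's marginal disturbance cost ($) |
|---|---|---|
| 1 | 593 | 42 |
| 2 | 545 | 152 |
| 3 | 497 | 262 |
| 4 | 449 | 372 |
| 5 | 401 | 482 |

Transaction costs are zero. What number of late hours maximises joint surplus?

Bargaining reaches the level where marginal profit last exceeds marginal disturbance cost.
That holds through level 4 (449 ≥ 372) but not at 5 (401 < 482).

4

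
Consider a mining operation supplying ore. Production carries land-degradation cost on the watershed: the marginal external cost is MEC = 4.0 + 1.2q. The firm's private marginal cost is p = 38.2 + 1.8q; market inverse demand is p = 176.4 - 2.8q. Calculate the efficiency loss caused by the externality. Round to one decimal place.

Market equilibrium (private): 38.2 + 1.8q = 176.4 - 2.8q → q_m = 30.0435.
Social marginal cost = private MC + MEC = 42.2 + 3.0q.
Set SMC = demand: 42.2 + 3.0q = 176.4 - 2.8q → q* = 23.1379.
Between q* and q_m the wedge SMC − demand runs linearly from 0 to MEC(q_m), so the loss is a triangle.
DWL = ½ × 6.9056 × 40.0522 = 138.2922.

DWL = 138.3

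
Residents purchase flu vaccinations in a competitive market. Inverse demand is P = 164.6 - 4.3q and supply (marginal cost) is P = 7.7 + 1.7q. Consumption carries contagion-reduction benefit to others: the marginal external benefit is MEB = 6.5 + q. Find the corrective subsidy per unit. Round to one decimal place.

Social marginal benefit = demand + MEB = 171.1 - 3.3q.
Set SMB = MC: 171.1 - 3.3q = 7.7 + 1.7q → q* = 32.6800.
The Pigouvian subsidy equals MEB at q*: 6.5 + 1.0×32.6800 = 39.1800.

subsidy = 39.2 per unit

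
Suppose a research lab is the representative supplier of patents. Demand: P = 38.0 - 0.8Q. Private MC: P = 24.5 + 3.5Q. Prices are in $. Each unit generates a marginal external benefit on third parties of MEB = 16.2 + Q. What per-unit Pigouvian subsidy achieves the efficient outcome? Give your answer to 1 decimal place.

Social marginal cost = private MC − MEB = 8.3 + 2.5Q.
Set SMC = demand: 8.3 + 2.5Q = 38.0 - 0.8Q → Q* = 9.0000.
The Pigouvian subsidy equals MEB at Q*: 16.2 + 1.0×9.0000 = 25.2000.

subsidy = $25.2 per unit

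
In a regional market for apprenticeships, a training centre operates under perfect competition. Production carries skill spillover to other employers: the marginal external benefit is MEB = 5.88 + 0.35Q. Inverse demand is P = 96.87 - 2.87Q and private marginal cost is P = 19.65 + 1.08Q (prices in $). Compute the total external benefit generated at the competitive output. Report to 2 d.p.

$181.83

Market equilibrium (private): 19.65 + 1.08Q = 96.87 - 2.87Q → Q_m = 19.5494.
Total external benefit = ∫₀^{Q_m} (5.88 + 0.35Q) dQ = 5.88×19.5494 + ½×0.35×19.5494² = 181.8318.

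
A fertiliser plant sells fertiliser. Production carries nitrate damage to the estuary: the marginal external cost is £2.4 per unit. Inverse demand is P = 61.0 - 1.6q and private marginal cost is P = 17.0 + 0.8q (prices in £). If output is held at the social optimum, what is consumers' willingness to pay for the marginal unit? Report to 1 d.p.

P = £33.3

Social marginal cost = private MC + MEC = 19.4 + 0.8q.
Set SMC = demand: 19.4 + 0.8q = 61.0 - 1.6q → q* = 17.3333.
Consumer price on the demand curve at q*: 61.0 − 1.6×17.3333 = 33.2667.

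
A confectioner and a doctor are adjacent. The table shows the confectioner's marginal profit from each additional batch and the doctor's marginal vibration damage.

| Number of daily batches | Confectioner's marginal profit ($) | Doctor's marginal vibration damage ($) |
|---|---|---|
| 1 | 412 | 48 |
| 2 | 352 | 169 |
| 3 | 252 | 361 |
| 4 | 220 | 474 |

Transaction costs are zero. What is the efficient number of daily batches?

2

Bargaining reaches the level where marginal profit last exceeds marginal vibration damage.
That holds through level 2 (352 ≥ 169) but not at 3 (252 < 361).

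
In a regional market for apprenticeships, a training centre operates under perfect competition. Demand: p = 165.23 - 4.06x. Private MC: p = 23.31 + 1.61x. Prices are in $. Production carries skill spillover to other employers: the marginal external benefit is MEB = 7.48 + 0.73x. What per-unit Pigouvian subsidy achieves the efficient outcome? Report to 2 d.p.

Social marginal cost = private MC − MEB = 15.83 + 0.88x.
Set SMC = demand: 15.83 + 0.88x = 165.23 - 4.06x → x* = 30.2429.
The Pigouvian subsidy equals MEB at x*: 7.48 + 0.73×30.2429 = 29.5573.

subsidy = $29.56 per unit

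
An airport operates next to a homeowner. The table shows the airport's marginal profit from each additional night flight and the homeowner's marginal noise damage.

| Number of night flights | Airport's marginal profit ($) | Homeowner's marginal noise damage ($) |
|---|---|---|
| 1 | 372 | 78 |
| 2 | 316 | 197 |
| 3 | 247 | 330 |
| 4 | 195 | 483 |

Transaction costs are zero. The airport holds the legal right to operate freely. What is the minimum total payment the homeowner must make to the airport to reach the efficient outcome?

Left alone the airport would choose level 4 (marginal profit stays positive).
Efficient level: k* = 2 (marginal profit ≥ marginal noise damage through 2).
The homeowner must at least cover the airport's forgone profit from cutting 4→2: 247 + 195 = 442.

$442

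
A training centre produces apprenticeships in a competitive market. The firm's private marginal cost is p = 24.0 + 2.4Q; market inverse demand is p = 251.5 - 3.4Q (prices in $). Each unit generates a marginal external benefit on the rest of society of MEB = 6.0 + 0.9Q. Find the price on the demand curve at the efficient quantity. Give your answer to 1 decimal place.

P = $89.5

Social marginal cost = private MC − MEB = 18.0 + 1.5Q.
Set SMC = demand: 18.0 + 1.5Q = 251.5 - 3.4Q → Q* = 47.6531.
Consumer price on the demand curve at Q*: 251.5 − 3.4×47.6531 = 89.4795.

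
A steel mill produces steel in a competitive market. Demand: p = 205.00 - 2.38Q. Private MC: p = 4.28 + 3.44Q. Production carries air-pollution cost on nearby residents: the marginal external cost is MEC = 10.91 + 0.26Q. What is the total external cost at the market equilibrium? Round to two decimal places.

Market equilibrium (private): 4.28 + 3.44Q = 205.00 - 2.38Q → Q_m = 34.4880.
Total external cost = ∫₀^{Q_m} (10.91 + 0.26Q) dQ = 10.91×34.4880 + ½×0.26×34.4880² = 530.8890.

530.89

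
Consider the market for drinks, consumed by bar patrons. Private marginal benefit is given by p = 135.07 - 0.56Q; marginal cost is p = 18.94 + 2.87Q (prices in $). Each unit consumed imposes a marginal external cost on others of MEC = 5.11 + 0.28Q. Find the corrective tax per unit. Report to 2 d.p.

Social marginal benefit = demand − MEC = 129.96 - 0.84Q.
Set SMB = MC: 129.96 - 0.84Q = 18.94 + 2.87Q → Q* = 29.9245.
The Pigouvian tax equals MEC at Q*: 5.11 + 0.28×29.9245 = 13.4889.

tax = $13.49 per unit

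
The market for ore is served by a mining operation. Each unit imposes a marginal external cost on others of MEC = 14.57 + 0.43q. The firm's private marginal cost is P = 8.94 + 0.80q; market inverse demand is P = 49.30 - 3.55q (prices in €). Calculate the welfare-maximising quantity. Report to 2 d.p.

q* = 5.40

Social marginal cost = private MC + MEC = 23.51 + 1.23q.
Set SMC = demand: 23.51 + 1.23q = 49.30 - 3.55q → q* = 5.3954.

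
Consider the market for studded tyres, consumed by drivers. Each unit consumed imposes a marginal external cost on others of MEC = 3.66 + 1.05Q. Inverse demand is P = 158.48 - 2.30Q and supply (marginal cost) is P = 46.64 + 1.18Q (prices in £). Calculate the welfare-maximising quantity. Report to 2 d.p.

Q* = 23.88

Social marginal benefit = demand − MEC = 154.82 - 3.35Q.
Set SMB = MC: 154.82 - 3.35Q = 46.64 + 1.18Q → Q* = 23.8808.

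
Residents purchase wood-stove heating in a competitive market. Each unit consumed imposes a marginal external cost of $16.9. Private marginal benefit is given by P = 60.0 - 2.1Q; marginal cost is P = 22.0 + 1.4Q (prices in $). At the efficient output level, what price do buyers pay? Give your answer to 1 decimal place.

P = $47.3

Social marginal benefit = demand − MEC = 43.1 - 2.1Q.
Set SMB = MC: 43.1 - 2.1Q = 22.0 + 1.4Q → Q* = 6.0286.
Consumer price on the demand curve at Q*: 60.0 − 2.1×6.0286 = 47.3399.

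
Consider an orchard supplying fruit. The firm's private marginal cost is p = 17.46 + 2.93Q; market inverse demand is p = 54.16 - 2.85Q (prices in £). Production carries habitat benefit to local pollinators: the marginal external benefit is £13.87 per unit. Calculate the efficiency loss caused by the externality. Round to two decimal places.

DWL = £16.64

Market equilibrium (private): 17.46 + 2.93Q = 54.16 - 2.85Q → Q_m = 6.3495.
Social marginal cost = private MC − MEB = 3.59 + 2.93Q.
Set SMC = demand: 3.59 + 2.93Q = 54.16 - 2.85Q → Q* = 8.7491.
Height of the DWL triangle at Q_m is demand(Q_m) − SMC(Q_m) = MEB(Q_m) = 13.8700.
DWL = ½ × 2.3996 × 13.8700 = 16.6412.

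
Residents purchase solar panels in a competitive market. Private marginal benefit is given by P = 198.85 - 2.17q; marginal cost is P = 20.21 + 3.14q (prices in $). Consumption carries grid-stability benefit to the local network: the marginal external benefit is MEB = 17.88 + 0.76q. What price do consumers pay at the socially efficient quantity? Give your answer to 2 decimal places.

Social marginal benefit = demand + MEB = 216.73 - 1.41q.
Set SMB = MC: 216.73 - 1.41q = 20.21 + 3.14q → q* = 43.1912.
Consumer price on the demand curve at q*: 198.85 − 2.17×43.1912 = 105.1251.

P = $105.13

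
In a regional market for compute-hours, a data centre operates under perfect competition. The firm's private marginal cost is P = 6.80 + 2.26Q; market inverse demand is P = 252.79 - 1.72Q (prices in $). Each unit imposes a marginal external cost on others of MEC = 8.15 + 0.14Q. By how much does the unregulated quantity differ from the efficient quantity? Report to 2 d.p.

4.08 units

Market equilibrium (private): 6.80 + 2.26Q = 252.79 - 1.72Q → Q_m = 61.8065.
Social marginal cost = private MC + MEC = 14.95 + 2.40Q.
Set SMC = demand: 14.95 + 2.40Q = 252.79 - 1.72Q → Q* = 57.7282.
Gap = |61.8065 − 57.7282| = 4.0783.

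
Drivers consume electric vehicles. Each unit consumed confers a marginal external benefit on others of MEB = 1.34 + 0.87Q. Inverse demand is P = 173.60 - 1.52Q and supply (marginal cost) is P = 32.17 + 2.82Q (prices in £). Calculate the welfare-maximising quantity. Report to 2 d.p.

Social marginal benefit = demand + MEB = 174.94 - 0.65Q.
Set SMB = MC: 174.94 - 0.65Q = 32.17 + 2.82Q → Q* = 41.1441.

Q* = 41.14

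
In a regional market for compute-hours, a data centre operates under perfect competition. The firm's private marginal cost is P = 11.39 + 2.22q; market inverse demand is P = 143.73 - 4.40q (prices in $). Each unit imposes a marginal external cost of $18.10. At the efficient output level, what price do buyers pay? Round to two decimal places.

P = $67.80

Social marginal cost = private MC + MEC = 29.49 + 2.22q.
Set SMC = demand: 29.49 + 2.22q = 143.73 - 4.40q → q* = 17.2568.
Consumer price on the demand curve at q*: 143.73 − 4.40×17.2568 = 67.8001.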